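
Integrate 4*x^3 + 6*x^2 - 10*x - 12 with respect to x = x^4 + 2*x^3 - 5*x^2 - 12*x + C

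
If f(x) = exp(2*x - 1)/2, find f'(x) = exp(2*x - 1)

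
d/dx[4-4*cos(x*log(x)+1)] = 4*(log(x) + 1)*sin(x*log(x) + 1)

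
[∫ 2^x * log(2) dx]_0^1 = 1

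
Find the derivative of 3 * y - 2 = 3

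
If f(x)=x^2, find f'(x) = 2*x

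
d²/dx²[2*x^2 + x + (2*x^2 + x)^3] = 240*x^4 + 240*x^3 + 72*x^2 + 6*x + 4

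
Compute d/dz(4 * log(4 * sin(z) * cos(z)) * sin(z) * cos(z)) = 4*(log(sin(2*z)/2) + 1 + 2*log(2))*cos(2*z)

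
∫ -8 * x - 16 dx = -4*x^2 - 16*x + C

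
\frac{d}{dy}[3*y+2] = 3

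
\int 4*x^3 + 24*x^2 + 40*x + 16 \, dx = x^4 + 8*x^3 + 20*x^2 + 16*x + C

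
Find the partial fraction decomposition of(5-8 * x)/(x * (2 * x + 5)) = -10/(2*x + 5) + 1/x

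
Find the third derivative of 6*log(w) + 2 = 12/w^3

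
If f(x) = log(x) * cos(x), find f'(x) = (-x*log(x)*sin(x) + cos(x))/x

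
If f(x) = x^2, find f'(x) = 2*x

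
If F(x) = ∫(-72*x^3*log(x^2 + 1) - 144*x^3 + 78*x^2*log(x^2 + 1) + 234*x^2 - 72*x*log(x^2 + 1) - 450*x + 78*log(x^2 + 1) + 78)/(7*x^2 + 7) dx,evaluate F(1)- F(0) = 6 - 21*log(2)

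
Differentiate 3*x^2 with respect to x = 6*x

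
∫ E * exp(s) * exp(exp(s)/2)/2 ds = exp(exp(s)/2 + 1) + C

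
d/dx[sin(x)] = cos(x)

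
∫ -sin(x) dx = cos(x) + C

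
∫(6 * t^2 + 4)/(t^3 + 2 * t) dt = 2*log(t*(t^2 + 2)) + C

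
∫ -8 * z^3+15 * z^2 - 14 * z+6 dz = -2*z^4 + 5*z^3 - 7*z^2 + 6*z + C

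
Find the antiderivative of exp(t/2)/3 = 2*exp(t/2)/3 + C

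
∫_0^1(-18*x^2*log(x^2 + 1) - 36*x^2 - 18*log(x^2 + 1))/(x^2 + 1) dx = -18*log(2)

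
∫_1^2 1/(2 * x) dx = -log(3)/2 + log(6)/2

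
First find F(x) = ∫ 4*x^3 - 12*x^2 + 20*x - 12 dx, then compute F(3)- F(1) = 32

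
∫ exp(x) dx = exp(x) + C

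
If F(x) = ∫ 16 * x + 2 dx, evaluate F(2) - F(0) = 36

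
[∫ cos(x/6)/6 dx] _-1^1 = 2*sin(1/6)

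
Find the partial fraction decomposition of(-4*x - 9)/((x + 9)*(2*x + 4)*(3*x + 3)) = 9/(112*(x + 9)) + 1/(42*(x + 2)) - 5/(48*(x + 1))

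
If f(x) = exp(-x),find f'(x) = -exp(-x)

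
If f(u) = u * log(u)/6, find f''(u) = 1/(6*u)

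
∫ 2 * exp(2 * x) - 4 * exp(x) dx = (exp(x) - 2)^2 + C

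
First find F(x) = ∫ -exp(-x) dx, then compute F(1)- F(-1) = -E + exp(-1)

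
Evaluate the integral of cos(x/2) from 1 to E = -2*sin(1/2) + 2*sin(E/2)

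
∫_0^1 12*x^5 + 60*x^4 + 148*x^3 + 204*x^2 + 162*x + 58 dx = 258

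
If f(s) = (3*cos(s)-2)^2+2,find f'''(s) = 12*(6*cos(s) - 1)*sin(s)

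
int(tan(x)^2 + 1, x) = tan(x) + C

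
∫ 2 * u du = u^2 + C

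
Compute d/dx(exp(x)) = exp(x)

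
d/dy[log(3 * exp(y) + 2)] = 3*exp(y)/(3*exp(y) + 2)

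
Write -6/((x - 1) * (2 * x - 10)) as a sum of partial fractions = 3/(4*(x - 1)) - 3/(4*(x - 5))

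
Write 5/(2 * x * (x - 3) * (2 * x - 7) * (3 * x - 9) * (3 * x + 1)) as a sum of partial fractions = 27/(920*(3*x + 1)) + 40/(483*(2*x - 7)) - 41/(1080*(x - 3)) - 1/(36*(x - 3)^2) - 5/(378*x)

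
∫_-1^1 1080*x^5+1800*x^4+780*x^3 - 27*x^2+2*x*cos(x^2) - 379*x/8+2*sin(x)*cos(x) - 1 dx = 700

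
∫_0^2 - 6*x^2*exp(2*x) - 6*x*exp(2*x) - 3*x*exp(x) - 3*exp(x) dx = -12*exp(4) - 6*exp(2)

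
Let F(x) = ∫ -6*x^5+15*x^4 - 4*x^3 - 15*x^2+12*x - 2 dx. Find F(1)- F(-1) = -8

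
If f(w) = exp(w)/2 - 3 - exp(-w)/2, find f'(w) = (exp(2*w) + 1)*exp(-w)/2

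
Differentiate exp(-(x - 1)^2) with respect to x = (2 - 2*x)*exp(-x^2 + 2*x - 1)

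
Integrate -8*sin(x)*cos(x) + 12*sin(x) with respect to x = (2*cos(x) - 3)^2 + C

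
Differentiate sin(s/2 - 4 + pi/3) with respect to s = cos(s/2 - 4 + pi/3)/2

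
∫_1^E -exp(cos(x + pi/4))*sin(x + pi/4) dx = -exp(cos(pi/4 + 1)) + exp(cos(pi/4 + E))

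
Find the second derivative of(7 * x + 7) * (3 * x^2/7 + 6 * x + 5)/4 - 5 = 9*x/2 + 45/2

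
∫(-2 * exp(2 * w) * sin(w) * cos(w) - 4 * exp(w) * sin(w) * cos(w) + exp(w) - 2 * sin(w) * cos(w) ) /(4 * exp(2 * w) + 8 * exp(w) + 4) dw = ((exp(w) + 1)*cos(w)^2 + exp(w))/(4*(exp(w) + 1)) + C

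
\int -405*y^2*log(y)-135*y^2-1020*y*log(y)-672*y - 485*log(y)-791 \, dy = -(5*y*log(y) + 3)*(12*y + 3*(3*y + 5)^2 + 22) + C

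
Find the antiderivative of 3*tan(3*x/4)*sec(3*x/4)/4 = sec(3*x/4) + C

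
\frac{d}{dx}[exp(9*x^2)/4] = 9*x*exp(9*x^2)/2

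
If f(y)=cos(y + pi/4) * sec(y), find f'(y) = -sin(y + pi/4)*sec(y) + cos(y + pi/4)*tan(y)*sec(y)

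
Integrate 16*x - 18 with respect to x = 8*x^2 - 18*x + C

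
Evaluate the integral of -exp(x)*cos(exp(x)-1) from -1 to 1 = sin(1 - E) - sin(1 - exp(-1))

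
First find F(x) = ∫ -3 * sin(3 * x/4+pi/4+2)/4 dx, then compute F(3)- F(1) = cos((pi + 17)/4) - cos((pi + 11)/4)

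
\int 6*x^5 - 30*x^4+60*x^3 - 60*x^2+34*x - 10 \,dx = x^6 - 6*x^5 + 15*x^4 - 20*x^3 + 17*x^2 - 10*x + C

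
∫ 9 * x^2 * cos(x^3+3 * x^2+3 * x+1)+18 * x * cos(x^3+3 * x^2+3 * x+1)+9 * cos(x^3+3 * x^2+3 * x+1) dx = 3*sin((x + 1)^3) + C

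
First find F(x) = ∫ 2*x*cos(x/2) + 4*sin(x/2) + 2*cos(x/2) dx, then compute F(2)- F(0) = 12*sin(1)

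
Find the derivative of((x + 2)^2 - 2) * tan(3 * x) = 3*x^2/cos(3*x)^2 + 2*x*tan(3*x) + 12*x/cos(3*x)^2 + 4*tan(3*x) + 6/cos(3*x)^2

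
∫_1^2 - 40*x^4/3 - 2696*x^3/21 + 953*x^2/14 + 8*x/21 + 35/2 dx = -8131/21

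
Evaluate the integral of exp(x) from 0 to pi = -1 + exp(pi)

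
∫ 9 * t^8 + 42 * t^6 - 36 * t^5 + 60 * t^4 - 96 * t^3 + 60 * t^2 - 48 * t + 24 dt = t^9 + 6*t^7 - 6*t^6 + 12*t^5 - 24*t^4 + 20*t^3 - 24*t^2 + 24*t + C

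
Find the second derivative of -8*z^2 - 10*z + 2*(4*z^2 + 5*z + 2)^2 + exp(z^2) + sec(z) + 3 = 4*z^2*exp(z^2) + 384*z^2 + 480*z + 2*exp(z^2) + 148 - 1/cos(z) + 2/cos(z)^3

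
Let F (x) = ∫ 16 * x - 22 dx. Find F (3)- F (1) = 20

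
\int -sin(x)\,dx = cos(x) + C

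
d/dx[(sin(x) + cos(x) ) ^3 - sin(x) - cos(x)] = sqrt(2)*(3*sin(3*x + pi/4) + cos(x + pi/4))/2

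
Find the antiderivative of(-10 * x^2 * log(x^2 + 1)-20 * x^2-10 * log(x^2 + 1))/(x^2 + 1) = -10*x*log(x^2 + 1) + C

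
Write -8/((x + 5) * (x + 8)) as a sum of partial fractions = 8/(3*(x + 8)) - 8/(3*(x + 5))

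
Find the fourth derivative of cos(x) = cos(x)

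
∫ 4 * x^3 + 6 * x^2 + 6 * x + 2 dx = x^4 + 2*x^3 + 3*x^2 + 2*x + C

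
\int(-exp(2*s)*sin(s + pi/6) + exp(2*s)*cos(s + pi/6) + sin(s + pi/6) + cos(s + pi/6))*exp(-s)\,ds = 2*cos(s + pi/6)*sinh(s) + C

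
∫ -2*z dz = -z^2 + C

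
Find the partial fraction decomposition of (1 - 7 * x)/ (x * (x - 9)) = -62/(9*(x - 9)) - 1/(9*x)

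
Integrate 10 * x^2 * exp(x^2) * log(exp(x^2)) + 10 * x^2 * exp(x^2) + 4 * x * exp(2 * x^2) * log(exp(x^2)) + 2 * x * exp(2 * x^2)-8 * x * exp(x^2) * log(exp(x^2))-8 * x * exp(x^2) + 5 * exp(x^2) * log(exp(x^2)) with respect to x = x^2*(5*x + exp(x^2) - 4)*exp(x^2) + C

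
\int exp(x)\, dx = exp(x) + C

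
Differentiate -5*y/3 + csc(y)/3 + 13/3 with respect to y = -cot(y)*csc(y)/3 - 5/3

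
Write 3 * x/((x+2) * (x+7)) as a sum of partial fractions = 21/(5*(x + 7)) - 6/(5*(x + 2))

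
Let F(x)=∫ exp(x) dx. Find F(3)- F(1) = -E + exp(3)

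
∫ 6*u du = 3*u^2 + C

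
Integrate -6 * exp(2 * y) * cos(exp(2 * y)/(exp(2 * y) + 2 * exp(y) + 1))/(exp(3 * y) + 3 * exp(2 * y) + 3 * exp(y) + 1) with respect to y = -3*sin(exp(2*y)/(exp(y) + 1)^2) + C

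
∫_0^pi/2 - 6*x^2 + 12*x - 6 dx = -2 - 2*(-1 + pi/2)^3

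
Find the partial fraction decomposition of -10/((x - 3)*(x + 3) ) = 5/(3*(x + 3)) - 5/(3*(x - 3))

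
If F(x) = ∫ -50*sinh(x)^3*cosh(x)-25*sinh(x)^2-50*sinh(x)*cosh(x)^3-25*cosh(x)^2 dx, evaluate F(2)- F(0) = -25*sinh(2)^2*cosh(2)^2 - 25*sinh(4)/2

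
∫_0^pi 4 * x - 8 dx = -8 + 2*(-2 + pi)^2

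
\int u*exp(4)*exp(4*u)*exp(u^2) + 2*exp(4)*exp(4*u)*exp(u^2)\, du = exp((u + 2)^2)/2 + C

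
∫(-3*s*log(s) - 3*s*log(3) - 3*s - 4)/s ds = -(3*s + 4)*log(3*s) + C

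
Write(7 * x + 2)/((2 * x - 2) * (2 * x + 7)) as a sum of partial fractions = 5/(2*(2*x + 7)) + 1/(2*(x - 1))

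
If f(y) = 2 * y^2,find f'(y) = 4*y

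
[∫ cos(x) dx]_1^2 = -sin(1) + sin(2)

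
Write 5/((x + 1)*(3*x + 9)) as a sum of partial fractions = -5/(6*(x + 3)) + 5/(6*(x + 1))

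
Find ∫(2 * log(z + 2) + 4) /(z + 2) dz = (log(z + 2) + 2)^2 + C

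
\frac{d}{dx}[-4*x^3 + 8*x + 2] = 8 - 12*x^2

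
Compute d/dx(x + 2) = 1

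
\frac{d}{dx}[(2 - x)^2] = 2*x - 4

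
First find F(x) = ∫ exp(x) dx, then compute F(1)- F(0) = -1 + E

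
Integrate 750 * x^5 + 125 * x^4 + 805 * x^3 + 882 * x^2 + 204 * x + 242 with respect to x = 125*x^6 + 25*x^5 + 805*x^4/4 + 294*x^3 + 102*x^2 + 242*x + C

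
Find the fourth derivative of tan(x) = 24*tan(x)^5 + 40*tan(x)^3 + 16*tan(x)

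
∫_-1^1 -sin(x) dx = 0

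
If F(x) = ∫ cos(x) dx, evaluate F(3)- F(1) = -sin(1) + sin(3)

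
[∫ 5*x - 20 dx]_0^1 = -35/2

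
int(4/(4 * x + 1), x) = log(8*x + 2) + C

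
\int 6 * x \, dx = 3*x^2 + C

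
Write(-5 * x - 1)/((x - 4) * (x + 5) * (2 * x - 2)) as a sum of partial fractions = 2/(9*(x + 5)) + 1/(6*(x - 1)) - 7/(18*(x - 4))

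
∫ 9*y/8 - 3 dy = 9*y^2/16 - 3*y + C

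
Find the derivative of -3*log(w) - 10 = -3/w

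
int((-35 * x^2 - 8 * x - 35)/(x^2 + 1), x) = -35*x - 4*log(x^2 + 1) + C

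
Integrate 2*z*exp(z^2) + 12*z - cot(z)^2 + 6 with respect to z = 6*z^2 + 7*z + exp(z^2) + cot(z) + C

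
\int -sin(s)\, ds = cos(s) + C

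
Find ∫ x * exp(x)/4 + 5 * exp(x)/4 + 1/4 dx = (x + 4)*(exp(x) + 1)/4 + C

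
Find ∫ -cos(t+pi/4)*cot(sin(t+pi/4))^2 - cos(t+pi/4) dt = cot(sin(t + pi/4)) + C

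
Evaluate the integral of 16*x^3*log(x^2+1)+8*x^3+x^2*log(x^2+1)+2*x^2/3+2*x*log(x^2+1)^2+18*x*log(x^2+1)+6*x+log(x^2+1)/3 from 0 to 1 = 2*(log(2) + 22/3)*log(2)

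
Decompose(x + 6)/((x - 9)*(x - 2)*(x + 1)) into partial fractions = 1/(6*(x + 1)) - 8/(21*(x - 2)) + 3/(14*(x - 9))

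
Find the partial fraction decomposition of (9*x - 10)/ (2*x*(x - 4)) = 13/(4*(x - 4)) + 5/(4*x)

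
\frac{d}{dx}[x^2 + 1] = 2*x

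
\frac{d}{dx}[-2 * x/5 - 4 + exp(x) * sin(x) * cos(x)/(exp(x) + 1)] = (5*exp(2*x)*cos(2*x) - 2*exp(2*x) + 5*exp(x)*sin(2*x)/2 + 5*exp(x)*cos(2*x) - 4*exp(x) - 2)/(5*exp(2*x) + 10*exp(x) + 5)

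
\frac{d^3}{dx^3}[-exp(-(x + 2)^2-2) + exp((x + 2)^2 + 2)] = (8*x^3*exp(2*x^2 + 8*x + 12) + 8*x^3 + 48*x^2*exp(2*x^2 + 8*x + 12) + 48*x^2 + 108*x*exp(2*x^2 + 8*x + 12) + 84*x + 88*exp(2*x^2 + 8*x + 12) + 40)*exp(-x^2 - 4*x - 6)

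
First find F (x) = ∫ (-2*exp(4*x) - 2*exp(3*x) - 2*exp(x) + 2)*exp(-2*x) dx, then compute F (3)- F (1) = -(-exp(-3) + exp(3))^2 - 2*exp(3) - 2*exp(-1) + 2*exp(-3) + 2*E + (E - exp(-1))^2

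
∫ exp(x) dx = exp(x) + C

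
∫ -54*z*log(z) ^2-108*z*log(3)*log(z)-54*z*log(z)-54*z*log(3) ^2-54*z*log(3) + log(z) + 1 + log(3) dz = z*(-27*z*log(3*z) + 1)*log(3*z) + C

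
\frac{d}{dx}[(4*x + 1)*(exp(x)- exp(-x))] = (4*x*exp(2*x) + 4*x + 5*exp(2*x) - 3)*exp(-x)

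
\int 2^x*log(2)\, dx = 2^x + C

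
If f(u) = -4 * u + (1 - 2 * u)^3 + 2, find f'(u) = -24*u^2 + 24*u - 10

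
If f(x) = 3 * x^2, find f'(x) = 6*x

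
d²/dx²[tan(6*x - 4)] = 72*tan(6*x - 4)^3 + 72*tan(6*x - 4)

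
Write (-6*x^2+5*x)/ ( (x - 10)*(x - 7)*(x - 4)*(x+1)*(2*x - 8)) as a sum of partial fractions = -1/(400*(x + 1)) - 329/(900*(x - 4)) - 19/(45*(x - 4)^2) + 259/(432*(x - 7)) - 25/(108*(x - 10))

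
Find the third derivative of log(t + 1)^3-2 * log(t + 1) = (6*log(t + 1)^2 - 18*log(t + 1) + 2)/(t^3 + 3*t^2 + 3*t + 1)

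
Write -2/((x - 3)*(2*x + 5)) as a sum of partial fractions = 4/(11*(2*x + 5)) - 2/(11*(x - 3))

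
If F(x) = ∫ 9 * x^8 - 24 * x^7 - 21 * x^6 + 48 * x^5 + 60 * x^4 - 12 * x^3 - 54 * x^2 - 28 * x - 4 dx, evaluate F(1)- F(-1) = -24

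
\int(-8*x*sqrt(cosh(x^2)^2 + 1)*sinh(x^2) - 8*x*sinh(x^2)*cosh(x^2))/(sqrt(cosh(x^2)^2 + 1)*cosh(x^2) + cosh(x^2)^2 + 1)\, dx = -4*log(sqrt(cosh(x^2)^2 + 1) + cosh(x^2)) + C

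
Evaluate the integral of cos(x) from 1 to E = -sin(1) + sin(E)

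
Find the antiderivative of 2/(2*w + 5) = log(6*w + 15) + C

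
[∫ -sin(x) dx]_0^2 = -1 + cos(2)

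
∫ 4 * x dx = 2*x^2 + C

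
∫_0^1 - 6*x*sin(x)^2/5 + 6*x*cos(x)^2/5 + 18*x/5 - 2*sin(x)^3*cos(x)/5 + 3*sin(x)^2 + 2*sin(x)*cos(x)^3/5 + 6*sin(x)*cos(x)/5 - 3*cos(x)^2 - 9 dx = -36/5 - 9*sin(2)/10 + sin(2)^2/20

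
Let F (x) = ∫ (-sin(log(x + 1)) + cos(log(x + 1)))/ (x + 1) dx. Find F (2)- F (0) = -1 + cos(log(3)) + sin(log(3))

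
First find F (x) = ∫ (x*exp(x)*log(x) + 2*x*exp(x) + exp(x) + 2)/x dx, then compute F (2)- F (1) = -2*E - 4 + (2 + exp(2))*(log(2) + 2)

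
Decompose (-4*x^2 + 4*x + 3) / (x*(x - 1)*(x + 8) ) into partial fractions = -95/(24*(x + 8)) + 1/(3*(x - 1)) - 3/(8*x)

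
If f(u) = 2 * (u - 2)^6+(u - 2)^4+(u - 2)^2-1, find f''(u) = 60*u^4 - 480*u^3 + 1452*u^2 - 1968*u + 1010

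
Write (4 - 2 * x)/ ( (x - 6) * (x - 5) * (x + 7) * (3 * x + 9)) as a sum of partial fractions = -1/(104*(x + 7)) + 5/(432*(x + 3)) + 1/(48*(x - 5)) - 8/(351*(x - 6))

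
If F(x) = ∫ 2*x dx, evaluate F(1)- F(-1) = 0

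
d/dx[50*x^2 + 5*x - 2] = 100*x + 5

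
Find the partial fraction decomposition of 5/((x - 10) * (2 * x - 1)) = -10/(19*(2*x - 1)) + 5/(19*(x - 10))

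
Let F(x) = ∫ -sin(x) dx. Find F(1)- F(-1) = 0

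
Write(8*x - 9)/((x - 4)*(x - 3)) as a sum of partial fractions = -15/(x - 3) + 23/(x - 4)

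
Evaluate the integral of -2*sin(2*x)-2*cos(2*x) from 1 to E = -cos(2) + cos(2*E) - sin(2*E) + sin(2)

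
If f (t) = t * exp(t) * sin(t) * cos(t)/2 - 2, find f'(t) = (t*sin(2*t) + 2*t*cos(2*t) + sin(2*t))*exp(t)/4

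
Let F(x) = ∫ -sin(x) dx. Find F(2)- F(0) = -1 + cos(2)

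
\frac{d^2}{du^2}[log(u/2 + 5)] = -1/(u^2 + 20*u + 100)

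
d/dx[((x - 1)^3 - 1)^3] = 9*x^8 - 72*x^7 + 252*x^6 - 522*x^5 + 720*x^4 - 684*x^3 + 441*x^2 - 180*x + 36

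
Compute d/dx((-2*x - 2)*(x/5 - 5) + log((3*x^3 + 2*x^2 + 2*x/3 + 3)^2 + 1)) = (-324*x^7 + 3456*x^6 + 7326*x^5 + 5412*x^4 + 9920*x^3 + 8022*x^2 + 2488*x + 4500)/(405*x^6 + 540*x^5 + 360*x^4 + 930*x^3 + 560*x^2 + 180*x + 450)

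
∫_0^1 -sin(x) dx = -1 + cos(1)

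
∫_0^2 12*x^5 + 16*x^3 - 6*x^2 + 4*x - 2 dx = 180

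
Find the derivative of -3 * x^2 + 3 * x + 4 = 3 - 6*x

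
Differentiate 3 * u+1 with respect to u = 3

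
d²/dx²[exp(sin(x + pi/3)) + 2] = -exp(sin(x + pi/3))*sin(x + pi/3) + exp(sin(x + pi/3))*cos(x + pi/3)^2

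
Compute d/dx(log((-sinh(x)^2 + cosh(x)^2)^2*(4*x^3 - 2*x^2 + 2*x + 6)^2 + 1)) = (96*x^5 - 80*x^4 + 80*x^3 + 120*x^2 - 40*x + 24)/(16*x^6 - 16*x^5 + 20*x^4 + 40*x^3 - 20*x^2 + 24*x + 37)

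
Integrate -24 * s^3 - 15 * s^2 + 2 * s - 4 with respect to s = -6*s^4 - 5*s^3 + s^2 - 4*s + C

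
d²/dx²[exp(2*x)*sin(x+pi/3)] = (3*sin(x + pi/3) + 4*cos(x + pi/3))*exp(2*x)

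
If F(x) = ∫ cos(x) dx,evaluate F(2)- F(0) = sin(2)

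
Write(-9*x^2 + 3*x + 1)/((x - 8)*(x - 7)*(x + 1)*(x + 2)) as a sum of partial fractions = 41/(90*(x + 2)) - 11/(72*(x + 1)) + 419/(72*(x - 7)) - 551/(90*(x - 8))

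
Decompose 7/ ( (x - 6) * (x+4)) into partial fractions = -7/(10*(x + 4)) + 7/(10*(x - 6))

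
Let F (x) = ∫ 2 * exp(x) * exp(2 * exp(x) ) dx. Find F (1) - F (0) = -exp(2) + exp(2*E)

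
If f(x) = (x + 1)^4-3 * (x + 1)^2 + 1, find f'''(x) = 24*x + 24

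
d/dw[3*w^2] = 6*w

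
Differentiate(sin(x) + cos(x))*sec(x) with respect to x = cos(x)^(-2)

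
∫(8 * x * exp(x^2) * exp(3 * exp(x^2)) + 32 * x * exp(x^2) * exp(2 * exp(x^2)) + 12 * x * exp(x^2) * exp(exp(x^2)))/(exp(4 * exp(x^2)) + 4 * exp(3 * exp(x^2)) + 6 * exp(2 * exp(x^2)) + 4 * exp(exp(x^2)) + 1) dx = (11*exp(3*exp(x^2)) + 29*exp(2*exp(x^2)) + 21*exp(exp(x^2)) + 5)/(exp(3*exp(x^2)) + 3*exp(2*exp(x^2)) + 3*exp(exp(x^2)) + 1) + C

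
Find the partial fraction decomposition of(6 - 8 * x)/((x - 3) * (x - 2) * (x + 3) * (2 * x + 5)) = 208/(99*(2*x + 5)) - 1/(x + 3) + 2/(9*(x - 2)) - 3/(11*(x - 3))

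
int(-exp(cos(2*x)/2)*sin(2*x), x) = exp(cos(2*x)/2) + C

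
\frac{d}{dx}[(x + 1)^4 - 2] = 4*x^3 + 12*x^2 + 12*x + 4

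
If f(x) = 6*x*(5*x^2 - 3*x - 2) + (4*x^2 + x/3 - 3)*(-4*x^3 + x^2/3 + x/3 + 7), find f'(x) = -80*x^4 + 391*x^2/3 + 164*x/9 - 32/3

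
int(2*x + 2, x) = x^2 + 2*x + C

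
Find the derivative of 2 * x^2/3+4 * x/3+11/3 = 4*x/3 + 4/3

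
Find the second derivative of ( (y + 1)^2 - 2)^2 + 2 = 12*y^2 + 24*y + 4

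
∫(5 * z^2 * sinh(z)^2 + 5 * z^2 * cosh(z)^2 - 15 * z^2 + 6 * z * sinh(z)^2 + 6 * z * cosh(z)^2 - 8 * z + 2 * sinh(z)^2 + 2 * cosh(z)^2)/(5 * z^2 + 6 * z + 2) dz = -3*z + log((5*z + 3)^2 + 1) + sinh(2*z)/2 + C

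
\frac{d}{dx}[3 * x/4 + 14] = 3/4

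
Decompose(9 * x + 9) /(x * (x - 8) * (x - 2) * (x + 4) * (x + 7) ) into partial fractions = -2/(105*(x + 7)) + 1/(32*(x + 4)) - 1/(24*(x - 2)) + 3/(320*(x - 8)) + 9/(448*x)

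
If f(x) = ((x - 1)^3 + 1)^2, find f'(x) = 6*x^5 - 30*x^4 + 60*x^3 - 54*x^2 + 18*x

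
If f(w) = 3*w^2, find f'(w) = 6*w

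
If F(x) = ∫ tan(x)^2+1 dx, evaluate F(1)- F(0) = tan(1)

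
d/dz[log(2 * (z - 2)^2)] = 2/(z - 2)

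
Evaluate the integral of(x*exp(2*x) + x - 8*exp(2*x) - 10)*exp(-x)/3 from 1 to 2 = -7*exp(2)/3 - 8*exp(-1)/3 + 7*exp(-2)/3 + 8*E/3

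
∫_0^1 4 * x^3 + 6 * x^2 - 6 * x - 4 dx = -4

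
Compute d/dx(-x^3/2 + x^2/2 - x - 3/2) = -3*x^2/2 + x - 1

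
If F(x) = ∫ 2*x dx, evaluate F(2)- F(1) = 3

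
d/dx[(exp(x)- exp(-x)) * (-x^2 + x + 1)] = (-x^2*exp(2*x) - x^2 - x*exp(2*x) + 3*x + 2*exp(2*x))*exp(-x)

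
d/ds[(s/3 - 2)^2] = 2*s/9 - 4/3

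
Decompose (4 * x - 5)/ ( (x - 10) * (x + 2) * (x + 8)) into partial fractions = -37/(108*(x + 8)) + 13/(72*(x + 2)) + 35/(216*(x - 10))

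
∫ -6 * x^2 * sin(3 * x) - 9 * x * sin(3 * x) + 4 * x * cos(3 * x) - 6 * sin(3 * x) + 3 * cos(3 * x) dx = (2*x^2 + 3*x + 2)*cos(3*x) + C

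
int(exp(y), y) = exp(y) + C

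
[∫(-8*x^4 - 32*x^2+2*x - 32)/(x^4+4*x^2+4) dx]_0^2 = -47/3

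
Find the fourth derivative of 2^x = 2^x*log(2)^4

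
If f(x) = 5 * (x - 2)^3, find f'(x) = 15*x^2 - 60*x + 60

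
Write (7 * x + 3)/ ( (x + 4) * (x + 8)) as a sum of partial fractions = 53/(4*(x + 8)) - 25/(4*(x + 4))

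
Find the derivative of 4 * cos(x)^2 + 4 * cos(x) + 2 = -4*(2*cos(x) + 1)*sin(x)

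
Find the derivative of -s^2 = -2*s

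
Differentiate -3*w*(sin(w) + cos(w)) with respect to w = -3*sqrt(2)*(w*cos(w + pi/4) + sin(w + pi/4))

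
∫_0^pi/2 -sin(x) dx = -1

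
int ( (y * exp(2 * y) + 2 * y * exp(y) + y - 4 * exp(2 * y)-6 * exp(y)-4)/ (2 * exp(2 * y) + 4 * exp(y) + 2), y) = ((exp(y) + 1)*(y^2 - 8*y + 20)/4 + exp(y))/(exp(y) + 1) + C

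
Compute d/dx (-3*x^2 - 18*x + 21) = -6*x - 18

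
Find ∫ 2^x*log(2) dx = 2^x + C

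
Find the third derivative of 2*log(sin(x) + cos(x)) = 4*cos(x + pi/4)/sin(x + pi/4)^3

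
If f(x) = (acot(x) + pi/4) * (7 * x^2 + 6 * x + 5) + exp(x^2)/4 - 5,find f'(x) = (x^3*exp(x^2) + 28*x^3*acot(x) + 7*pi*x^3 + 12*x^2*acot(x) - 14*x^2 + 3*pi*x^2 + x*exp(x^2) + 28*x*acot(x) - 12*x + 7*pi*x + 12*acot(x) - 10 + 3*pi)/(2*x^2 + 2)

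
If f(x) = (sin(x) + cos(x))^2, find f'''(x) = -8*cos(2*x)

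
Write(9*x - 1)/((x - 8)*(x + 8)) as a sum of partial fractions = 73/(16*(x + 8)) + 71/(16*(x - 8))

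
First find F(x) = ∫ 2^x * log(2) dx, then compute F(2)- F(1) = 2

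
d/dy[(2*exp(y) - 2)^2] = 8*exp(2*y) - 8*exp(y)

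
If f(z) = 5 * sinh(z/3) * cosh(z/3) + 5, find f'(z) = 5*cosh(2*z/3)/3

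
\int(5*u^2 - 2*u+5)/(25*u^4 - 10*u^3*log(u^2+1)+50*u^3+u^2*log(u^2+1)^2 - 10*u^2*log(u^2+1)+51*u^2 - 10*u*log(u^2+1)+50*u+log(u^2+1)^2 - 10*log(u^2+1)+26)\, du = -acot(5*u - log(u^2 + 1) + 5) + C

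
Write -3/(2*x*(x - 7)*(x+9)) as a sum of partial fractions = -1/(96*(x + 9)) - 3/(224*(x - 7)) + 1/(42*x)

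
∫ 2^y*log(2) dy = 2^y + C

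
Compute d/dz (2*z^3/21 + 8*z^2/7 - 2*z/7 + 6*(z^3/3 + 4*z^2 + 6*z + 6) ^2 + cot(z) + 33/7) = 4*z^5 + 80*z^4 + 480*z^3 + 6554*z^2/7 + 7072*z/7 - cot(z)^2 + 3015/7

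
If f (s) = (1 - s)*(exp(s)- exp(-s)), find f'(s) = (-s*exp(2*s) - s + 2)*exp(-s)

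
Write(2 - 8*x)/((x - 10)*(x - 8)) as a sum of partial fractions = 31/(x - 8) - 39/(x - 10)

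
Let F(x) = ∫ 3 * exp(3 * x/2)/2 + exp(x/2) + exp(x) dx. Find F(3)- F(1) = -2*exp(1/2) - E + exp(3/2) + exp(3) + exp(9/2)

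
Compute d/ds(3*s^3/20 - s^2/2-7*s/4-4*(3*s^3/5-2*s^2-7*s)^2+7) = -216*s^5/25 + 48*s^4 + 352*s^3/5 - 6711*s^2/20 - 393*s - 7/4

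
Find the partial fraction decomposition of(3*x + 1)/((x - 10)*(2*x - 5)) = -17/(15*(2*x - 5)) + 31/(15*(x - 10))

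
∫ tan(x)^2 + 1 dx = tan(x) + C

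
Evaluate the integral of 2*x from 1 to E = -1 + exp(2)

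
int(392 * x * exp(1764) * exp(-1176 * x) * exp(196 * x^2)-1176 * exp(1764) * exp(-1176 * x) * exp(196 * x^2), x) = exp(196*(x - 3)^2) + C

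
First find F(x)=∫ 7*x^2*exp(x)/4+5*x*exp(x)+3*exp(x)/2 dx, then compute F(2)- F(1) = -13*E/4 + 10*exp(2)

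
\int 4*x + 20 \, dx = 2*x^2 + 20*x + C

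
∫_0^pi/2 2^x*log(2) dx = -1 + 2^(pi/2)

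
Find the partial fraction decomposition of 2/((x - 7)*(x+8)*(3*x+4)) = -9/(250*(3*x + 4)) + 1/(150*(x + 8)) + 2/(375*(x - 7))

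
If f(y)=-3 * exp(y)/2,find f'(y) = -3*exp(y)/2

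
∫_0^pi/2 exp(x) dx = -1 + exp(pi/2)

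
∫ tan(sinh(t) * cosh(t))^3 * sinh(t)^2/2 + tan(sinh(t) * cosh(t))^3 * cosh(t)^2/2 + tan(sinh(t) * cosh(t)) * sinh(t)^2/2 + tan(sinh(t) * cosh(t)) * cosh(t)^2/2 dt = tan(sinh(2*t)/2)^2/4 + C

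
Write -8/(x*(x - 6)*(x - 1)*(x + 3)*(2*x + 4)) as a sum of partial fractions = -1/(27*(x + 3)) + 1/(12*(x + 2)) + 1/(15*(x - 1)) - 1/(540*(x - 6)) - 1/(9*x)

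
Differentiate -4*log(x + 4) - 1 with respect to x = -4/(x + 4)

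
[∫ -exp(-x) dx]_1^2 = -exp(-1) + exp(-2)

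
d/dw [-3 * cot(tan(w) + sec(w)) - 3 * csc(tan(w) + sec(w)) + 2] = 3*(sin(w)*cos(tan(w) + 1/cos(w)) + sin(w) + cos(tan(w) + 1/cos(w)) + 1)/(sin(tan(w) + 1/cos(w))^2*cos(w)^2)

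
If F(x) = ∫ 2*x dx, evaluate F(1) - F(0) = 1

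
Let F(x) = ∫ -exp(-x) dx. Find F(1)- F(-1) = -E + exp(-1)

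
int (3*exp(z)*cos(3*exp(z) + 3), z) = sin(3*exp(z) + 3) + C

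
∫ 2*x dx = x^2 + C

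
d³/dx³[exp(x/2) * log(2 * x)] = (x^3*exp(x/2)*log(x) + x^3*exp(x/2)*log(2) + 6*x^2*exp(x/2) - 12*x*exp(x/2) + 16*exp(x/2))/(8*x^3)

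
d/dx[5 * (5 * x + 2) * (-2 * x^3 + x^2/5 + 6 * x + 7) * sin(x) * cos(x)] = -50*x^4*cos(2*x) - 100*x^3*sin(2*x) - 15*x^3*cos(2*x) - 45*x^2*sin(2*x)/2 + 152*x^2*cos(2*x) + 152*x*sin(2*x) + 235*x*cos(2*x) + 235*sin(2*x)/2 + 70*cos(2*x)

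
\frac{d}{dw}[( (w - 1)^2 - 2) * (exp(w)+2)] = w^2*exp(w) + 4*w - 3*exp(w) - 4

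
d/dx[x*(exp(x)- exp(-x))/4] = (x*exp(2*x) + x + exp(2*x) - 1)*exp(-x)/4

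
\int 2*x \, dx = x^2 + C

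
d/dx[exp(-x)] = -exp(-x)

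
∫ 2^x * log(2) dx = 2^x + C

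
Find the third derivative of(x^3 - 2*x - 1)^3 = 504*x^6 - 1260*x^4 - 360*x^3 + 720*x^2 + 288*x - 30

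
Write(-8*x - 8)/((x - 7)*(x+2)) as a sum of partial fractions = -8/(9*(x + 2)) - 64/(9*(x - 7))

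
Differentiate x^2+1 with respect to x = 2*x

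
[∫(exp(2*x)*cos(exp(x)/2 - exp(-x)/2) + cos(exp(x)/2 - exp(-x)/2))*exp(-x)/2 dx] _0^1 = sin((E - exp(-1))/2)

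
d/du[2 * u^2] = 4*u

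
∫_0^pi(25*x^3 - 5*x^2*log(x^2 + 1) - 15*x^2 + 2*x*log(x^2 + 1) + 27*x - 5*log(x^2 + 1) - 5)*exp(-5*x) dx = (1 + pi^2)*(-5*pi + log(1 + pi^2))*exp(-5*pi)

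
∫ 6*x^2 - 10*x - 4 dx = 2*x^3 - 5*x^2 - 4*x + C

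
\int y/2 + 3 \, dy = y^2/4 + 3*y + C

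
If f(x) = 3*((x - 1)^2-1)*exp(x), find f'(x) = 3*x^2*exp(x) - 6*exp(x)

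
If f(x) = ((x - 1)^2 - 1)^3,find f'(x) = 6*x^5 - 30*x^4 + 48*x^3 - 24*x^2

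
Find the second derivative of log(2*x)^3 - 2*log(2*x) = (-3*log(x)^2 - 6*log(2)*log(x) + 6*log(x) - 3*log(2)^2 + 2 + 6*log(2))/x^2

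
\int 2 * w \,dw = w^2 + C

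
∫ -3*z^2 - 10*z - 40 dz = -z^3 - 5*z^2 - 40*z + C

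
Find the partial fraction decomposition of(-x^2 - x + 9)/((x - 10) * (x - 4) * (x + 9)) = -63/(247*(x + 9)) + 11/(78*(x - 4)) - 101/(114*(x - 10))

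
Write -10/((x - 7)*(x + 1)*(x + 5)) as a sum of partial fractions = -5/(24*(x + 5)) + 5/(16*(x + 1)) - 5/(48*(x - 7))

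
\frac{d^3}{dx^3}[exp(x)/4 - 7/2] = exp(x)/4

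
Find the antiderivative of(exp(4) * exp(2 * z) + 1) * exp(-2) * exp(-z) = 2*sinh(z + 2) + C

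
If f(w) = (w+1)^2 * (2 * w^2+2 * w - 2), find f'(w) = 8*w^3 + 18*w^2 + 8*w - 2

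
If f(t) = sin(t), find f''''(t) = sin(t)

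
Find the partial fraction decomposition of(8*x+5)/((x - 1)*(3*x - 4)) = 47/(3*x - 4) - 13/(x - 1)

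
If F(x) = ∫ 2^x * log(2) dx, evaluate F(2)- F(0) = 3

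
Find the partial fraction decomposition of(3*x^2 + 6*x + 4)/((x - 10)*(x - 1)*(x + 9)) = 193/(190*(x + 9)) - 13/(90*(x - 1)) + 364/(171*(x - 10))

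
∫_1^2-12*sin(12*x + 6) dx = -cos(18) + cos(30)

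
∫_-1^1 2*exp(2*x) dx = -(-1 + exp(-1))*(exp(-1) + 1) + (-1 + E)*(1 + E)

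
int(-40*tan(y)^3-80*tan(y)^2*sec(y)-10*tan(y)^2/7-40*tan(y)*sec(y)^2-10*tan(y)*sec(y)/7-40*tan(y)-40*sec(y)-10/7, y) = -20*(tan(y) + sec(y))^2 - 10*tan(y)/7 - 10*sec(y)/7 + C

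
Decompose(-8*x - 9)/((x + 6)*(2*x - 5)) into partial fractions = -58/(17*(2*x - 5)) - 39/(17*(x + 6))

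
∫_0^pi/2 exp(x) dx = -1 + exp(pi/2)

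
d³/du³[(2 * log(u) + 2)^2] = (16*log(u) - 8)/u^3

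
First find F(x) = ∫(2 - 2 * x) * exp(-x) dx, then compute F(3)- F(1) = -2*exp(-1) + 6*exp(-3)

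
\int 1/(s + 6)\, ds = log(3*s/2 + 9) + C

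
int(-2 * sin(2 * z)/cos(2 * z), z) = log(cos(2*z)) + C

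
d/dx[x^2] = 2*x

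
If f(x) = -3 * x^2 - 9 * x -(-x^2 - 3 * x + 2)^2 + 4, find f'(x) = -4*x^3 - 18*x^2 - 16*x + 3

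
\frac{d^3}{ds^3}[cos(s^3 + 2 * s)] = 27*s^6*sin(s^3 + 2*s) + 54*s^4*sin(s^3 + 2*s) - 54*s^3*cos(s^3 + 2*s) + 36*s^2*sin(s^3 + 2*s) - 36*s*cos(s^3 + 2*s) + 2*sin(s^3 + 2*s)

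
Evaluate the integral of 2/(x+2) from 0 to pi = -2*log(2) + 2*log(2 + pi)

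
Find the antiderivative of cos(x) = sin(x) + C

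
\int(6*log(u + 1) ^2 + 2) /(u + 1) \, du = 2*(log(u + 1)^2 + 1)*log(u + 1) + C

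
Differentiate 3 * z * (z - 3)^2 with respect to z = 9*z^2 - 36*z + 27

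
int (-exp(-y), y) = exp(-y) + C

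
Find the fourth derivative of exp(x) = exp(x)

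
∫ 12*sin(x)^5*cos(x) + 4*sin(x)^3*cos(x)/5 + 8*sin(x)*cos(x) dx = (10*sin(x)^4 + sin(x)^2 + 20)*sin(x)^2/5 + C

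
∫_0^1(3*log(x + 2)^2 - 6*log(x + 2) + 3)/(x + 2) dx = (-1 + log(3))^3 - (-1 + log(2))^3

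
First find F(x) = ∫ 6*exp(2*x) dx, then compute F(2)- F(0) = 3*(-exp(-2) + exp(2))*exp(2)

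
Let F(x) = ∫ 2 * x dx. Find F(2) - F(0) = 4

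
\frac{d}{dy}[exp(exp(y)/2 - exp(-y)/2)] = (exp(exp(y)/2 - exp(-y)/2) + exp(2*y + exp(y)/2 - exp(-y)/2))*exp(-y)/2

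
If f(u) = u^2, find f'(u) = 2*u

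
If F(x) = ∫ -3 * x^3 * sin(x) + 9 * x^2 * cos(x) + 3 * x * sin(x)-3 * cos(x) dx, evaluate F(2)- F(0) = 18*cos(2)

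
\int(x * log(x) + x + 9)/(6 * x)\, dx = (x + 9)*log(x)/6 + C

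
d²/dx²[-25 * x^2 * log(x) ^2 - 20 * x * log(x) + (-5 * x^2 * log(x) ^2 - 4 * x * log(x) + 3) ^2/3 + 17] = (300*x^3*log(x)^4 + 700*x^3*log(x)^3 + 300*x^3*log(x)^2 + 240*x^2*log(x)^3 + 600*x^2*log(x)^2 + 240*x^2*log(x) - 178*x*log(x)^2 - 534*x*log(x) - 178*x - 84)/(3*x)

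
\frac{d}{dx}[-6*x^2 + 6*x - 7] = 6 - 12*x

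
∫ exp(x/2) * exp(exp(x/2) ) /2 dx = exp(exp(x/2)) + C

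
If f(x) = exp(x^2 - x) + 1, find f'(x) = 2*x*exp(x^2 - x) - exp(x^2 - x)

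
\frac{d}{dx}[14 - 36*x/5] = -36/5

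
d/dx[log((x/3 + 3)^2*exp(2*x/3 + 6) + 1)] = (2*x^2*exp(2*x/3 + 6) + 42*x*exp(2*x/3 + 6) + 216*exp(2*x/3 + 6))/(3*x^2*exp(6)*exp(2*x/3) + 54*x*exp(6)*exp(2*x/3) + 243*exp(6)*exp(2*x/3) + 27)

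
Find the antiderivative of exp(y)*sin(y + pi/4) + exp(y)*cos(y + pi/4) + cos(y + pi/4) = (exp(y) + 1)*sin(y + pi/4) + C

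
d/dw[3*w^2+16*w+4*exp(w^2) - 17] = 8*w*exp(w^2) + 6*w + 16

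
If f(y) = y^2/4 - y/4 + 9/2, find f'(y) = y/2 - 1/4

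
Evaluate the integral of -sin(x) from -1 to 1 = 0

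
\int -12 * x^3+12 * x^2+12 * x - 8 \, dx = -3*x^4 + 4*x^3 + 6*x^2 - 8*x + C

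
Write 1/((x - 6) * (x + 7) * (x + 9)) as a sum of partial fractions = 1/(30*(x + 9)) - 1/(26*(x + 7)) + 1/(195*(x - 6))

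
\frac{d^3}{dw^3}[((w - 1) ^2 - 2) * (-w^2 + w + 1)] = 18 - 24*w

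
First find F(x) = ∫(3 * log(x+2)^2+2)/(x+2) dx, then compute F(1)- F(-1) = log(3)^3 + 2*log(3)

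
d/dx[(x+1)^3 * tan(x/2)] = (x + 1)^2*(x/(2*cos(x/2)^2) + 3*tan(x/2) + 1/(2*cos(x/2)^2))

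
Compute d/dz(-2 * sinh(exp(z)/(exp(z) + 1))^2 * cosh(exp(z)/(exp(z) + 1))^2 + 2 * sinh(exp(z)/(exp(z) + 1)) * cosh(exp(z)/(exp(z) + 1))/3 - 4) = -(3*sinh(4*exp(z)/(exp(z) + 1)) - 2*cosh(2*exp(z)/(exp(z) + 1)))*exp(z)/(3*exp(2*z) + 6*exp(z) + 3)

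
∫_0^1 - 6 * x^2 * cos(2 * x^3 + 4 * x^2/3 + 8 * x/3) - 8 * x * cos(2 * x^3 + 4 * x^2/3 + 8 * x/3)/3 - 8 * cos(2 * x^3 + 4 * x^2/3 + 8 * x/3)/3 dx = -sin(6)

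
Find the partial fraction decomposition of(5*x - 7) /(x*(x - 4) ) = 13/(4*(x - 4)) + 7/(4*x)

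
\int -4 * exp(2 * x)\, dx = -2*exp(2*x) + C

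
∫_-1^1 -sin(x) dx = 0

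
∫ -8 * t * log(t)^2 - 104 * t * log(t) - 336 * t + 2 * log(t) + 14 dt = 2*t*(-2*t*(log(t) + 6)^2 + log(t) + 6) + C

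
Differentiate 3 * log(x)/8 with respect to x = 3/(8*x)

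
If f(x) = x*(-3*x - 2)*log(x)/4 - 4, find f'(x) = -3*x*log(x)/2 - 3*x/4 - log(x)/2 - 1/2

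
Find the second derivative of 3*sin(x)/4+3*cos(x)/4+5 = -3*sin(x)/4 - 3*cos(x)/4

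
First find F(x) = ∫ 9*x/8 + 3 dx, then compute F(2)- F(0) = 33/4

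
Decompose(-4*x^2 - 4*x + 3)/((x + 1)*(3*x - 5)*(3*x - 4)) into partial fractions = 85/(21*(3*x - 4)) - 133/(24*(3*x - 5)) + 3/(56*(x + 1))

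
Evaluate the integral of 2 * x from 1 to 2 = 3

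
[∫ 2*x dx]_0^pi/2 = pi^2/4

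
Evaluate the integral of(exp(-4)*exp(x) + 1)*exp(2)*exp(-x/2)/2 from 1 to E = -exp(2 - E/2) - exp(-3/2) + exp(-2 + E/2) + exp(3/2)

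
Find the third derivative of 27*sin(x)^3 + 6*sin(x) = -105*cos(x)/4 + 729*cos(3*x)/4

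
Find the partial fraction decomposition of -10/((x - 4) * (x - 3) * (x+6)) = -1/(9*(x + 6)) + 10/(9*(x - 3)) - 1/(x - 4)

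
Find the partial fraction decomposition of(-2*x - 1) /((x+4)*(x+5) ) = -9/(x + 5) + 7/(x + 4)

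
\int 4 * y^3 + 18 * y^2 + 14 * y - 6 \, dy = y^4 + 6*y^3 + 7*y^2 - 6*y + C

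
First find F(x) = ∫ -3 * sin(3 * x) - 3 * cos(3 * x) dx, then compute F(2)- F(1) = sin(3) - sin(6) + cos(6) - cos(3)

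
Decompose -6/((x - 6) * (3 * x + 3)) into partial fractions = 2/(7*(x + 1)) - 2/(7*(x - 6))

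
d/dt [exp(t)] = exp(t)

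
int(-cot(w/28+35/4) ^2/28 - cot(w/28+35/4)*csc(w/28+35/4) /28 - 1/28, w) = cot(w/28 + 35/4) + csc(w/28 + 35/4) + C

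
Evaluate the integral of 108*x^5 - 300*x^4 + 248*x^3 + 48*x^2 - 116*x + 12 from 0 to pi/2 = -5*pi^2 - 8 + 2*pi + 2*(-5*pi^2/4 + pi/2 + 2 + 3*pi^3/8)^2 + 3*pi^3/2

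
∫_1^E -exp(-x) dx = -exp(-1) + exp(-E)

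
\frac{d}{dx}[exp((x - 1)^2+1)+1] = 2*x*exp(x^2 - 2*x + 2) - 2*exp(x^2 - 2*x + 2)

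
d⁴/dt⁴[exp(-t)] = exp(-t)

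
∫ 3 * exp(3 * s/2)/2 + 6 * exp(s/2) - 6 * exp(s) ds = (exp(s/2) - 2)^3 + C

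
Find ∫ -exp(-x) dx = exp(-x) + C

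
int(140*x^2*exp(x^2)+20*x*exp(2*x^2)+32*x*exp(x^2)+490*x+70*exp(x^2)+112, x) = -28*x + 5*(7*x + exp(x^2) + 2)^2 - 4*exp(x^2) + C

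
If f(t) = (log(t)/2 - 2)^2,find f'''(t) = (2*log(t) - 11)/(2*t^3)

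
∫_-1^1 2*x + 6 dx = 12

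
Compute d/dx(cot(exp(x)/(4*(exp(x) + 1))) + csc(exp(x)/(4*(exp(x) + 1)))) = -(cos(exp(x)/(4*(exp(x) + 1))) + 1)*exp(x)/((4*exp(2*x) + 8*exp(x) + 4)*sin(exp(x)/(4*(exp(x) + 1)))^2)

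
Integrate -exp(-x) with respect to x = exp(-x) + C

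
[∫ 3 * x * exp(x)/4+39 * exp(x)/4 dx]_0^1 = -9 + 39*E/4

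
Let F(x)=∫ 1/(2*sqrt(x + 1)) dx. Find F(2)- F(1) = -sqrt(2) + sqrt(3)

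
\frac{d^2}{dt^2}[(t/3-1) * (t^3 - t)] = 4*t^2 - 6*t - 2/3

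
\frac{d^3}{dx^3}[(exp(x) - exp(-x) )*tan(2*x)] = (48*exp(2*x)*tan(2*x)^4 + 24*exp(2*x)*tan(2*x)^3 + 70*exp(2*x)*tan(2*x)^2 + 25*exp(2*x)*tan(2*x) + 22*exp(2*x) - 48*tan(2*x)^4 + 24*tan(2*x)^3 - 70*tan(2*x)^2 + 25*tan(2*x) - 22)*exp(-x)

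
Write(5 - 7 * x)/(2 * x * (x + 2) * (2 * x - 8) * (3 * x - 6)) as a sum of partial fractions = -19/(576*(x + 2)) + 3/(64*(x - 2)) - 23/(576*(x - 4)) + 5/(192*x)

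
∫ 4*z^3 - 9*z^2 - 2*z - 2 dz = z^4 - 3*z^3 - z^2 - 2*z + C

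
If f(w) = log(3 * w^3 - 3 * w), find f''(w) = (-3*w^4 - 1)/(w^6 - 2*w^4 + w^2)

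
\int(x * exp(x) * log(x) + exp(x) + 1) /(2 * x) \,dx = (exp(x) + 1)*log(x)/2 + C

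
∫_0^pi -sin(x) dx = -2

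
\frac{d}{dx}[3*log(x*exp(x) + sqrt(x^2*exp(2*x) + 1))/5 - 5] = (3*x^2*exp(2*x) + 3*x*sqrt(x^2*exp(2*x) + 1)*exp(x) + 3*x*exp(2*x) + 3*sqrt(x^2*exp(2*x) + 1)*exp(x))/(5*x^2*exp(2*x) + 5*x*sqrt(x^2*exp(2*x) + 1)*exp(x) + 5)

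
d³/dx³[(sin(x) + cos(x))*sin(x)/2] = -2*sqrt(2)*sin(2*x + pi/4)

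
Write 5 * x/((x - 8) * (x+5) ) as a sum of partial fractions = 25/(13*(x + 5)) + 40/(13*(x - 8))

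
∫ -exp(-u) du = exp(-u) + C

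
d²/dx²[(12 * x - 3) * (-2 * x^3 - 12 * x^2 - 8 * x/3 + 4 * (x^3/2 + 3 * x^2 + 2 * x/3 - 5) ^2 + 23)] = 504*x^5 + 4230*x^4 + 8560*x^3 - 2256*x^2 - 9268*x + 232/3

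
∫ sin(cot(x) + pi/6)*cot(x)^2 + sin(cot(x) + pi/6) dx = cos(cot(x) + pi/6) + C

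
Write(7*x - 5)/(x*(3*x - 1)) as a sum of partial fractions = -8/(3*x - 1) + 5/x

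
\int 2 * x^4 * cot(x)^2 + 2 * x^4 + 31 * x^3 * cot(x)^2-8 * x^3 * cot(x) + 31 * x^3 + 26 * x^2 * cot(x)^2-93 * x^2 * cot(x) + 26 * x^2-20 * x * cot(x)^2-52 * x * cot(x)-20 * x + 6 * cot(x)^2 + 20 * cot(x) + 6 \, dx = -(2*x + 3)*(x^3 + 14*x^2 - 8*x + 2)*cot(x) + C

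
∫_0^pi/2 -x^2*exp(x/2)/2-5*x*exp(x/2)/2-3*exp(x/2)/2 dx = (-pi^2/4 - pi/2 - 1)*exp(pi/4) + 1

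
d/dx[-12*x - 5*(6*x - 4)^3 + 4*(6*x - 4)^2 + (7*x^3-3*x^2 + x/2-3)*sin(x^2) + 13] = 14*x^4*cos(x^2) - 6*x^3*cos(x^2) + 21*x^2*sin(x^2) + x^2*cos(x^2) - 3240*x^2 - 6*sqrt(2)*x*sin(x^2 + pi/4) + 4608*x + sin(x^2)/2 - 1644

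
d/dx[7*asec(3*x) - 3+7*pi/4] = 7/(3*x^2*sqrt(1 - 1/(9*x^2)))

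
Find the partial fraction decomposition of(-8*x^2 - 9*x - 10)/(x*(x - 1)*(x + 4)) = -51/(10*(x + 4)) - 27/(5*(x - 1)) + 5/(2*x)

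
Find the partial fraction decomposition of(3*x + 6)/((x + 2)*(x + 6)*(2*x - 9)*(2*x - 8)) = 2/(7*(2*x - 9)) + 1/(140*(x + 6)) - 3/(20*(x - 4))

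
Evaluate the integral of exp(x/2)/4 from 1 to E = -exp(1/2)/2 + exp(E/2)/2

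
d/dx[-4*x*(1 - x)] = 8*x - 4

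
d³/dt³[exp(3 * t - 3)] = 27*exp(3*t - 3)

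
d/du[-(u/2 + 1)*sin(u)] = -u*cos(u)/2 - sin(u)/2 - cos(u)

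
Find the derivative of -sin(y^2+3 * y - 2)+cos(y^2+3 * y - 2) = -2*y*sin(y^2 + 3*y - 2) - 2*y*cos(y^2 + 3*y - 2) - 3*sin(y^2 + 3*y - 2) - 3*cos(y^2 + 3*y - 2)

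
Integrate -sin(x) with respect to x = cos(x) + C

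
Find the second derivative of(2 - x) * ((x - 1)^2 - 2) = 8 - 6*x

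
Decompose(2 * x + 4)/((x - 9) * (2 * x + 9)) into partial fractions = 10/(27*(2*x + 9)) + 22/(27*(x - 9))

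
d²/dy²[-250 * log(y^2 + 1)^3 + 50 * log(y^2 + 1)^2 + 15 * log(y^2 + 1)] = (1500*y^2*log(y^2 + 1)^2 - 6200*y^2*log(y^2 + 1) + 370*y^2 - 1500*log(y^2 + 1)^2 + 200*log(y^2 + 1) + 30)/(y^4 + 2*y^2 + 1)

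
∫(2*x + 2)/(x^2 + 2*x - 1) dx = log((x + 1)^2 - 2) + C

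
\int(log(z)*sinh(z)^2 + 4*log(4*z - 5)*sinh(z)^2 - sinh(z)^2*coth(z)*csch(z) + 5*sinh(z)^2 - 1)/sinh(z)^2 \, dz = z*log(z) + (4*z - 5)*log(4*z - 5) + coth(z) + csch(z) + C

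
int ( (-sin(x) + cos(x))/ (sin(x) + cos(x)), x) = log(sin(x + pi/4)) + C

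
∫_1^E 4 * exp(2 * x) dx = -2*E*(E - exp(-1)) + 2*(-exp(-E) + exp(E))*exp(E)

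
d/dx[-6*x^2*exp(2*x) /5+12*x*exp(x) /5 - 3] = -12*x^2*exp(2*x)/5 - 12*x*exp(2*x)/5 + 12*x*exp(x)/5 + 12*exp(x)/5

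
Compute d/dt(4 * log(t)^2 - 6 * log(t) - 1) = (8*log(t) - 6)/t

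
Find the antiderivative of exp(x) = exp(x) + C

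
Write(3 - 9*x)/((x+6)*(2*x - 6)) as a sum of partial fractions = -19/(6*(x + 6)) - 4/(3*(x - 3))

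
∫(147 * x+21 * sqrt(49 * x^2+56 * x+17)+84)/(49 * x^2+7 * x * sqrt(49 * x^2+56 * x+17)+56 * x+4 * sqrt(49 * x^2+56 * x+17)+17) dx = 3*log(7*x + sqrt((7*x + 4)^2 + 1) + 4) + C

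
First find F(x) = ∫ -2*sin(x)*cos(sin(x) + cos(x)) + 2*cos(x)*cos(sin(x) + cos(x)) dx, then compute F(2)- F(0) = -2*sin(1) + 2*sin(cos(2) + sin(2))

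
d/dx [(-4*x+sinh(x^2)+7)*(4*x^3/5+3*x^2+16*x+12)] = 8*x^4*cosh(x^2)/5 + 6*x^3*cosh(x^2) - 64*x^3/5 + 12*x^2*sinh(x^2)/5 + 32*x^2*cosh(x^2) - 96*x^2/5 + 6*x*sinh(x^2) + 24*x*cosh(x^2) - 86*x + 16*sinh(x^2) + 64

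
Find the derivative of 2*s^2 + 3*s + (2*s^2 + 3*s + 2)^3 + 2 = 48*s^5 + 180*s^4 + 312*s^3 + 297*s^2 + 160*s + 39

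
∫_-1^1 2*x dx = 0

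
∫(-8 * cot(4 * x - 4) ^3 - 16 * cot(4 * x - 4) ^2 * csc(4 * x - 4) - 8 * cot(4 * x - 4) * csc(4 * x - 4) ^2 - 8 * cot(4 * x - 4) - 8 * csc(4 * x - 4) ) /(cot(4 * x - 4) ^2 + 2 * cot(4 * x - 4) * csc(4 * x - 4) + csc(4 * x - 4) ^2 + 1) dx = log((cot(4*x - 4) + csc(4*x - 4))^2 + 1) + C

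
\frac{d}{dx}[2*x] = 2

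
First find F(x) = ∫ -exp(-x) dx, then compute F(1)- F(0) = -1 + exp(-1)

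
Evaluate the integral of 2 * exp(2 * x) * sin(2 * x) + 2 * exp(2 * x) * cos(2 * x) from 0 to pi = 0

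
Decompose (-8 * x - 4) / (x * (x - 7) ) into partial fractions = -60/(7*(x - 7)) + 4/(7*x)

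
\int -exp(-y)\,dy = exp(-y) + C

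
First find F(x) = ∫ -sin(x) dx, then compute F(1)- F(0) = -1 + cos(1)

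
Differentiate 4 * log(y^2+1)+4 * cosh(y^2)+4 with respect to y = 8*y*(y^2*sinh(y^2) + sinh(y^2) + 1)/(y^2 + 1)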